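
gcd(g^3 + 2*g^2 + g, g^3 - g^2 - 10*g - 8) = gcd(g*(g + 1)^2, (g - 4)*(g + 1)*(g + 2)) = g + 1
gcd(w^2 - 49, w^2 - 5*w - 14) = w - 7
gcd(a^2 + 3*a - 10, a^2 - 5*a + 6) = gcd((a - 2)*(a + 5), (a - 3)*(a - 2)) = a - 2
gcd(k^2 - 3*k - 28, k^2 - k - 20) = k + 4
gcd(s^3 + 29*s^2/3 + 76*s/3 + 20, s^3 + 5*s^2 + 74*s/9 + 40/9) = s^2 + 11*s/3 + 10/3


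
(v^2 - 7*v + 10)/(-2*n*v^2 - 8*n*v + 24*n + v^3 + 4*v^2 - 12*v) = (v - 5)/(-2*n*v - 12*n + v^2 + 6*v)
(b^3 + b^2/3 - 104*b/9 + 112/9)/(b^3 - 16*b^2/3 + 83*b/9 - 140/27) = 3*(b + 4)/(3*b - 5)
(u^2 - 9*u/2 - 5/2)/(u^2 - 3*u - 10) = (u + 1/2)/(u + 2)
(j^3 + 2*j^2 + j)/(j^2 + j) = j + 1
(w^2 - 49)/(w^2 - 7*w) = (w + 7)/w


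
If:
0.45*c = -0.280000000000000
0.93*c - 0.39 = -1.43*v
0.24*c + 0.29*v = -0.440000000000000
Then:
No Solution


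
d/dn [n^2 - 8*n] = 2*n - 8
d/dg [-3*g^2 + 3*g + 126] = 3 - 6*g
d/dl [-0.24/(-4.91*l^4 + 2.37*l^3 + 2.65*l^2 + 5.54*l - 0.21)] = (-4.7136*l^3 + 1.7064*l^2 + 1.272*l + 1.3296)/(-4.91*l^4 + 2.37*l^3 + 2.65*l^2 + 5.54*l - 0.21)^2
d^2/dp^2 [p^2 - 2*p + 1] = 2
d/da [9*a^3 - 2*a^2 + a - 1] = 27*a^2 - 4*a + 1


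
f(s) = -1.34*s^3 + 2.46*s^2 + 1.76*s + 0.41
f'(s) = -4.02*s^2 + 4.92*s + 1.76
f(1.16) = 3.67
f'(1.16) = 2.06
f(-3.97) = 116.04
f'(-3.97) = -81.13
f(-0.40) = 0.19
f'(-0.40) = -0.85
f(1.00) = 3.29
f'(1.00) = 2.66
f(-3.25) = 66.67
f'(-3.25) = -56.69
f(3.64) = -25.22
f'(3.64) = -33.59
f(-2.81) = 44.62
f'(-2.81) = -43.81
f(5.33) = -123.23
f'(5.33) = -86.22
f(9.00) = -761.35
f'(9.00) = -279.58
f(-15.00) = 5050.01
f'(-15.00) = -976.54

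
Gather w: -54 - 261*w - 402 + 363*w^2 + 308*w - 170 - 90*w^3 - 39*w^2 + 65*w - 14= -90*w^3 + 324*w^2 + 112*w - 640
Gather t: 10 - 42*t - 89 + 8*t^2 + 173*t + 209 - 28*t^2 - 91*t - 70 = -20*t^2 + 40*t + 60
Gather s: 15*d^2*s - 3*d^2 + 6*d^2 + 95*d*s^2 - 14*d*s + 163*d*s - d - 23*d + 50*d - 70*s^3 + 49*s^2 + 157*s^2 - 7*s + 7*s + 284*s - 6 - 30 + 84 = 3*d^2 + 26*d - 70*s^3 + s^2*(95*d + 206) + s*(15*d^2 + 149*d + 284) + 48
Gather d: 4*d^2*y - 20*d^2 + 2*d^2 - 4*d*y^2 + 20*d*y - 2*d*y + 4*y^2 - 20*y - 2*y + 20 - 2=d^2*(4*y - 18) + d*(-4*y^2 + 18*y) + 4*y^2 - 22*y + 18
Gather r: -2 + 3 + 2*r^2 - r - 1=2*r^2 - r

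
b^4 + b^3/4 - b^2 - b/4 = b*(b - 1)*(b + 1/4)*(b + 1)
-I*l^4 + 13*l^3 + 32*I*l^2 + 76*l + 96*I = (l - 2*I)*(l + 6*I)*(l + 8*I)*(-I*l + 1)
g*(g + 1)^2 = g^3 + 2*g^2 + g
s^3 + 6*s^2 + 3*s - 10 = (s - 1)*(s + 2)*(s + 5)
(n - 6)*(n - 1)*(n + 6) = n^3 - n^2 - 36*n + 36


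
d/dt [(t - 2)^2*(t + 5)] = (t - 2)*(3*t + 8)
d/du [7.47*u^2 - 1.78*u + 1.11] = 14.94*u - 1.78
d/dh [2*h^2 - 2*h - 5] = 4*h - 2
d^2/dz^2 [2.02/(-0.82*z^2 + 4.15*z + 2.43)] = (-2.716496*z^2 + 13.74812*z + 2.02*(1.64*z - 4.15)*(3.28*z - 8.3) + 8.050104)/(-0.82*z^2 + 4.15*z + 2.43)^3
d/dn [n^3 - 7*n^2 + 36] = n*(3*n - 14)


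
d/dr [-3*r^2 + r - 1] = 1 - 6*r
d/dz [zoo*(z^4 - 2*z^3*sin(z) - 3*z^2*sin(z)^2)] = zoo*z*(z^2*cos(z) + z^2 + z*sin(z) + z*sin(2*z)/2 + sin(z)^2)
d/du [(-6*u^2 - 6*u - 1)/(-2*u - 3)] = 4*(3*u^2 + 9*u + 4)/(4*u^2 + 12*u + 9)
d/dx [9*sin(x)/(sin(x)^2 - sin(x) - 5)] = 9*(cos(x)^2 - 6)*cos(x)/(sin(x) + cos(x)^2 + 4)^2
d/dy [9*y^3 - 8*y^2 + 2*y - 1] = 27*y^2 - 16*y + 2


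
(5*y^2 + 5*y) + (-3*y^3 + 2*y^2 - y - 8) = -3*y^3 + 7*y^2 + 4*y - 8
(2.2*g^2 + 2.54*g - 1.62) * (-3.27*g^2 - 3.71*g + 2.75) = -7.194*g^4 - 16.4678*g^3 + 1.924*g^2 + 12.9952*g - 4.455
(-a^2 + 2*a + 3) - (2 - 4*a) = -a^2 + 6*a + 1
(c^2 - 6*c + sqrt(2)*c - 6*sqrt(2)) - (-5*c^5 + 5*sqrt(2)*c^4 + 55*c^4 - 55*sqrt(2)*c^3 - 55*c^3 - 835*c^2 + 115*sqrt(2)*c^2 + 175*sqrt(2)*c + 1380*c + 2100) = 5*c^5 - 55*c^4 - 5*sqrt(2)*c^4 + 55*c^3 + 55*sqrt(2)*c^3 - 115*sqrt(2)*c^2 + 836*c^2 - 1386*c - 174*sqrt(2)*c - 2100 - 6*sqrt(2)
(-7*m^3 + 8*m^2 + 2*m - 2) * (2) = -14*m^3 + 16*m^2 + 4*m - 4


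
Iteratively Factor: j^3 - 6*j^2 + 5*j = (j - 1)*(j^2 - 5*j) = j*(j - 1)*(j - 5)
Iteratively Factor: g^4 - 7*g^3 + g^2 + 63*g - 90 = (g + 3)*(g^3 - 10*g^2 + 31*g - 30) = (g - 2)*(g + 3)*(g^2 - 8*g + 15) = (g - 5)*(g - 2)*(g + 3)*(g - 3)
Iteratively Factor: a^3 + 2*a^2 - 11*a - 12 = (a + 1)*(a^2 + a - 12) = (a + 1)*(a + 4)*(a - 3)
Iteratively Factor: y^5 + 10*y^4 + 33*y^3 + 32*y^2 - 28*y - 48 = (y + 2)*(y^4 + 8*y^3 + 17*y^2 - 2*y - 24) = (y + 2)^2*(y^3 + 6*y^2 + 5*y - 12) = (y - 1)*(y + 2)^2*(y^2 + 7*y + 12) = (y - 1)*(y + 2)^2*(y + 3)*(y + 4)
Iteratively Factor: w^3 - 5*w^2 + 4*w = (w - 1)*(w^2 - 4*w) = w*(w - 1)*(w - 4)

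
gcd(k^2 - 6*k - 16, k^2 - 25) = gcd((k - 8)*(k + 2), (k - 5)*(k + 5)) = 1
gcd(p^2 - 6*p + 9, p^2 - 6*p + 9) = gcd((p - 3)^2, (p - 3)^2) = p^2 - 6*p + 9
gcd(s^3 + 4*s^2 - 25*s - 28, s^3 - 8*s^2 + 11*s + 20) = s^2 - 3*s - 4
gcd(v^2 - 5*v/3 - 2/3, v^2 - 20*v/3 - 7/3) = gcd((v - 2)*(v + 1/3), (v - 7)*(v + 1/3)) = v + 1/3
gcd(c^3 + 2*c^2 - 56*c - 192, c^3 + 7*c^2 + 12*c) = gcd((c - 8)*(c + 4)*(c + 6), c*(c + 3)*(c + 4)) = c + 4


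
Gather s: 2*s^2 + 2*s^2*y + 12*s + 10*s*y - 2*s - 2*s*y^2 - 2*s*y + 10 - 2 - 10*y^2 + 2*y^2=s^2*(2*y + 2) + s*(-2*y^2 + 8*y + 10) - 8*y^2 + 8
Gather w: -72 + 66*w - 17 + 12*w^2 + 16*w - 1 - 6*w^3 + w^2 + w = -6*w^3 + 13*w^2 + 83*w - 90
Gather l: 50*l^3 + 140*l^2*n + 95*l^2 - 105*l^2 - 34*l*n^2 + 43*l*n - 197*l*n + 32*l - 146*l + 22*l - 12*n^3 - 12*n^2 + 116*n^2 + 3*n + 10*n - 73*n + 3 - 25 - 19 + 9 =50*l^3 + l^2*(140*n - 10) + l*(-34*n^2 - 154*n - 92) - 12*n^3 + 104*n^2 - 60*n - 32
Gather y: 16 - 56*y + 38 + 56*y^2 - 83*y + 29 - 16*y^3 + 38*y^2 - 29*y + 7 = -16*y^3 + 94*y^2 - 168*y + 90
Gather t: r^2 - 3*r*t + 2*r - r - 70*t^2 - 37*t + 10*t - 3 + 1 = r^2 + r - 70*t^2 + t*(-3*r - 27) - 2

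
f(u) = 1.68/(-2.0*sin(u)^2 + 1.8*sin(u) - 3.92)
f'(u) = 1.68*(4.0*sin(u)*cos(u) - 1.8*cos(u))/(-2.0*sin(u)^2 + 1.8*sin(u) - 3.92)^2 = (6.72*sin(u) - 3.024)*cos(u)/(2.0*sin(u)^2 - 1.8*sin(u) + 3.92)^2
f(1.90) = -0.42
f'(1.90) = -0.07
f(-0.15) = -0.40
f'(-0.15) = -0.22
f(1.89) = -0.42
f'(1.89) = -0.07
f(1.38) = -0.41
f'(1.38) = 0.04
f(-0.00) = -0.43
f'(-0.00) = -0.20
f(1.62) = -0.41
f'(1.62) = -0.01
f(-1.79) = -0.22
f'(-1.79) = 0.04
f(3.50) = -0.35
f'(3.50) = 0.22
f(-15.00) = -0.28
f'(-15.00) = 0.16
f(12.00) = -0.31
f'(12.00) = -0.19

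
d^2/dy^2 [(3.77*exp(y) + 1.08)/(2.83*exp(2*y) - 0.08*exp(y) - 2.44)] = (30.193553*exp(4*y) + 35.451976*exp(3*y) + 155.462088*exp(2*y) + 29.101472*exp(y) + 22.234256)*exp(y)/(22.665187*exp(6*y) - 1.922136*exp(5*y) - 58.570812*exp(4*y) + 3.313984*exp(3*y) + 50.499216*exp(2*y) - 1.428864*exp(y) - 14.526784)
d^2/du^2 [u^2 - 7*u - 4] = 2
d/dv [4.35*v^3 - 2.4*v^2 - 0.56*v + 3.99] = 13.05*v^2 - 4.8*v - 0.56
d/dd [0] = 0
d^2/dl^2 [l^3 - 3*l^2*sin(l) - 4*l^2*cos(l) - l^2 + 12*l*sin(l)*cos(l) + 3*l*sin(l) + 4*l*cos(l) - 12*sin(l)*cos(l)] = 3*l^2*sin(l) + 4*l^2*cos(l) + 13*l*sin(l) - 24*l*sin(2*l) - 16*l*cos(l) + 6*l - 14*sin(l) + 24*sqrt(2)*sin(2*l + pi/4) - 2*cos(l) - 2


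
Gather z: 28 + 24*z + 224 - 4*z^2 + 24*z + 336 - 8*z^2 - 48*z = 588 - 12*z^2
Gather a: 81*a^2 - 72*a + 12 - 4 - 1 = 81*a^2 - 72*a + 7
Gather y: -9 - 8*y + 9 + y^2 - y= y^2 - 9*y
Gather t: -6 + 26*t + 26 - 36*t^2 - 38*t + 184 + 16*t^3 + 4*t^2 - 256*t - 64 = 16*t^3 - 32*t^2 - 268*t + 140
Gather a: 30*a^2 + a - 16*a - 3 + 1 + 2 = 30*a^2 - 15*a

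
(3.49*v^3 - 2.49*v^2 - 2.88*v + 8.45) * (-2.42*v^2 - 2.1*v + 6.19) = -8.4458*v^5 - 1.3032*v^4 + 33.8017*v^3 - 29.8141*v^2 - 35.5722*v + 52.3055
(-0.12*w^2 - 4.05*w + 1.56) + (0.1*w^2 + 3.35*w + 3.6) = -0.02*w^2 - 0.7*w + 5.16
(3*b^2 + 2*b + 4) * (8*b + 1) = 24*b^3 + 19*b^2 + 34*b + 4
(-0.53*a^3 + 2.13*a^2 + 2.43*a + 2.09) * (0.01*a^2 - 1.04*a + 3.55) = -0.0053*a^5 + 0.5725*a^4 - 4.0724*a^3 + 5.0552*a^2 + 6.4529*a + 7.4195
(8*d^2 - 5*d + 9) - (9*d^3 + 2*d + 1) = -9*d^3 + 8*d^2 - 7*d + 8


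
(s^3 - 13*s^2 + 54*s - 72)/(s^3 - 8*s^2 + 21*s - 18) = (s^2 - 10*s + 24)/(s^2 - 5*s + 6)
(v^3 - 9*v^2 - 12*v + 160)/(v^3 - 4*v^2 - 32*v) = (v - 5)/v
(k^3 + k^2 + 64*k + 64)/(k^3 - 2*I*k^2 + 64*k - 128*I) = (k + 1)/(k - 2*I)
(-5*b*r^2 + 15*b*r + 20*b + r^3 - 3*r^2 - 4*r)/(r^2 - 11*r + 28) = (-5*b*r - 5*b + r^2 + r)/(r - 7)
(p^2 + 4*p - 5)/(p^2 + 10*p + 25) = (p - 1)/(p + 5)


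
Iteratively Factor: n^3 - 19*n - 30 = (n - 5)*(n^2 + 5*n + 6) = (n - 5)*(n + 2)*(n + 3)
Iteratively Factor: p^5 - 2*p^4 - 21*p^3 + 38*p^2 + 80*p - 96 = (p - 1)*(p^4 - p^3 - 22*p^2 + 16*p + 96) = (p - 4)*(p - 1)*(p^3 + 3*p^2 - 10*p - 24) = (p - 4)*(p - 1)*(p + 2)*(p^2 + p - 12) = (p - 4)*(p - 3)*(p - 1)*(p + 2)*(p + 4)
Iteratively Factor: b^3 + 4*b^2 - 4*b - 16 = (b + 2)*(b^2 + 2*b - 8) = (b + 2)*(b + 4)*(b - 2)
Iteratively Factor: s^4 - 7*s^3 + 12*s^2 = (s - 4)*(s^3 - 3*s^2) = s*(s - 4)*(s^2 - 3*s) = s^2*(s - 4)*(s - 3)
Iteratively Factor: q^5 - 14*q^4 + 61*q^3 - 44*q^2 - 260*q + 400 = (q - 5)*(q^4 - 9*q^3 + 16*q^2 + 36*q - 80) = (q - 5)*(q - 2)*(q^3 - 7*q^2 + 2*q + 40) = (q - 5)*(q - 4)*(q - 2)*(q^2 - 3*q - 10) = (q - 5)^2*(q - 4)*(q - 2)*(q + 2)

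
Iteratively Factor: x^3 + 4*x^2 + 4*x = (x)*(x^2 + 4*x + 4) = x*(x + 2)*(x + 2)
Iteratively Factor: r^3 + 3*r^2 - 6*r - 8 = (r - 2)*(r^2 + 5*r + 4) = (r - 2)*(r + 4)*(r + 1)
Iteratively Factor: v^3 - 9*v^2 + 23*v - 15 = (v - 5)*(v^2 - 4*v + 3) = (v - 5)*(v - 3)*(v - 1)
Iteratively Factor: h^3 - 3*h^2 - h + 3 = (h - 1)*(h^2 - 2*h - 3) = (h - 3)*(h - 1)*(h + 1)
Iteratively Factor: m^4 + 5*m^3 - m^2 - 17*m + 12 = (m + 4)*(m^3 + m^2 - 5*m + 3) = (m - 1)*(m + 4)*(m^2 + 2*m - 3) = (m - 1)^2*(m + 4)*(m + 3)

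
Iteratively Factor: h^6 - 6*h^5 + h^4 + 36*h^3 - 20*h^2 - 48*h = (h + 2)*(h^5 - 8*h^4 + 17*h^3 + 2*h^2 - 24*h) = (h - 4)*(h + 2)*(h^4 - 4*h^3 + h^2 + 6*h) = (h - 4)*(h - 2)*(h + 2)*(h^3 - 2*h^2 - 3*h) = (h - 4)*(h - 3)*(h - 2)*(h + 2)*(h^2 + h) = h*(h - 4)*(h - 3)*(h - 2)*(h + 2)*(h + 1)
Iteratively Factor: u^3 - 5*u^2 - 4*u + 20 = (u - 5)*(u^2 - 4) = (u - 5)*(u - 2)*(u + 2)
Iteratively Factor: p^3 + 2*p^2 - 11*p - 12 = (p + 4)*(p^2 - 2*p - 3) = (p + 1)*(p + 4)*(p - 3)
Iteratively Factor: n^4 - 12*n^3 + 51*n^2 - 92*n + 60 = (n - 5)*(n^3 - 7*n^2 + 16*n - 12) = (n - 5)*(n - 2)*(n^2 - 5*n + 6) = (n - 5)*(n - 3)*(n - 2)*(n - 2)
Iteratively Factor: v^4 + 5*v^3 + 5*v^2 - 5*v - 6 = (v + 1)*(v^3 + 4*v^2 + v - 6) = (v + 1)*(v + 3)*(v^2 + v - 2) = (v - 1)*(v + 1)*(v + 3)*(v + 2)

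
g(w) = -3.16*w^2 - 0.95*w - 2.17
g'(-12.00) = 74.89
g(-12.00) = -445.81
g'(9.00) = -57.83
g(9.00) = -266.68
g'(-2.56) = 15.23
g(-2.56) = -20.45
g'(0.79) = -5.94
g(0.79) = -4.89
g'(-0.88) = 4.61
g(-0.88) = -3.78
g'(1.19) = -8.47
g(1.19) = -7.78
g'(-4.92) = 30.14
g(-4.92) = -73.99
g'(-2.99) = 17.95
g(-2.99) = -27.58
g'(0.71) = -5.44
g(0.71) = -4.44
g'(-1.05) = 5.69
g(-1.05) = -4.66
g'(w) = -6.32*w - 0.95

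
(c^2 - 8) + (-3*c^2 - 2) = -2*c^2 - 10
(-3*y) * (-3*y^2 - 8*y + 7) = 9*y^3 + 24*y^2 - 21*y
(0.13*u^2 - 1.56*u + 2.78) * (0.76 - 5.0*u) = -0.65*u^3 + 7.8988*u^2 - 15.0856*u + 2.1128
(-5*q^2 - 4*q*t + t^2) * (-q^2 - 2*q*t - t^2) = 5*q^4 + 14*q^3*t + 12*q^2*t^2 + 2*q*t^3 - t^4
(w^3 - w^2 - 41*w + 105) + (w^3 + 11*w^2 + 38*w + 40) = 2*w^3 + 10*w^2 - 3*w + 145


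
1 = 1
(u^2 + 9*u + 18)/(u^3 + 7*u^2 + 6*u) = (u + 3)/(u*(u + 1))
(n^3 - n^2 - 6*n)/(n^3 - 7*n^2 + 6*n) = (n^2 - n - 6)/(n^2 - 7*n + 6)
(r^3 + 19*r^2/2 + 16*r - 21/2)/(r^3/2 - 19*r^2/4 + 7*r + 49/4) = 2*(2*r^3 + 19*r^2 + 32*r - 21)/(2*r^3 - 19*r^2 + 28*r + 49)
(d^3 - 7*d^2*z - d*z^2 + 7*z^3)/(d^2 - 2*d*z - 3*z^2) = (-d^2 + 8*d*z - 7*z^2)/(-d + 3*z)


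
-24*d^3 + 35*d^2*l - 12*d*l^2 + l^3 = (-8*d + l)*(-3*d + l)*(-d + l)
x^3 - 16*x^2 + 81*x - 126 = (x - 7)*(x - 6)*(x - 3)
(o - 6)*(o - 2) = o^2 - 8*o + 12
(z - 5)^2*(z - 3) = z^3 - 13*z^2 + 55*z - 75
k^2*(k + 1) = k^3 + k^2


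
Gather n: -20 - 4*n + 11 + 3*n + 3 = -n - 6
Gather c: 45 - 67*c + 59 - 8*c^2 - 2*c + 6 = -8*c^2 - 69*c + 110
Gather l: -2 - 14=-16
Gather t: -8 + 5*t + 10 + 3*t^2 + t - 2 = 3*t^2 + 6*t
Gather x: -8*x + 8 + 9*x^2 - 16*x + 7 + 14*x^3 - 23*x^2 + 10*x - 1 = 14*x^3 - 14*x^2 - 14*x + 14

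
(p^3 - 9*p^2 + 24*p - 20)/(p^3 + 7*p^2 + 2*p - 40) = (p^2 - 7*p + 10)/(p^2 + 9*p + 20)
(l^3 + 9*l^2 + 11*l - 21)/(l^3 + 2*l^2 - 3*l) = (l + 7)/l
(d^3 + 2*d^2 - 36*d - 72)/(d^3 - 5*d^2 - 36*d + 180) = (d + 2)/(d - 5)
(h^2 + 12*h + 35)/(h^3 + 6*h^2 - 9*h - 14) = (h + 5)/(h^2 - h - 2)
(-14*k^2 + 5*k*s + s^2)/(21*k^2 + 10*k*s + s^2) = (-2*k + s)/(3*k + s)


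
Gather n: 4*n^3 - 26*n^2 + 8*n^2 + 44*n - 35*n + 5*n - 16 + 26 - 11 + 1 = 4*n^3 - 18*n^2 + 14*n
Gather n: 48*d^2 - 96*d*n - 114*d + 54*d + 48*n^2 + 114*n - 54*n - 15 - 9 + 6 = 48*d^2 - 60*d + 48*n^2 + n*(60 - 96*d) - 18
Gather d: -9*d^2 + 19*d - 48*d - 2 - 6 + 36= -9*d^2 - 29*d + 28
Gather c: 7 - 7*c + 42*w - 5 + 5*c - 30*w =-2*c + 12*w + 2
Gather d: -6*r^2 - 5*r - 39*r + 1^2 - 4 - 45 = -6*r^2 - 44*r - 48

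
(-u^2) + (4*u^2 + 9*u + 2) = 3*u^2 + 9*u + 2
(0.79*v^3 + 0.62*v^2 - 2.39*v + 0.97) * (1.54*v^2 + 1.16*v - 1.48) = 1.2166*v^5 + 1.8712*v^4 - 4.1306*v^3 - 2.1962*v^2 + 4.6624*v - 1.4356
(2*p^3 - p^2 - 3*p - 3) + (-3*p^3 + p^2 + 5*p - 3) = -p^3 + 2*p - 6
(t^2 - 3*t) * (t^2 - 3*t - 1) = t^4 - 6*t^3 + 8*t^2 + 3*t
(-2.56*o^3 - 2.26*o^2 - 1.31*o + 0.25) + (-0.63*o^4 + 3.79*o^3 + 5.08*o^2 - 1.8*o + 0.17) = -0.63*o^4 + 1.23*o^3 + 2.82*o^2 - 3.11*o + 0.42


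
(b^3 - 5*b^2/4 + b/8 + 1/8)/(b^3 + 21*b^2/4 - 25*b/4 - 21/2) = (8*b^3 - 10*b^2 + b + 1)/(2*(4*b^3 + 21*b^2 - 25*b - 42))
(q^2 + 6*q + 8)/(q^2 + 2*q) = (q + 4)/q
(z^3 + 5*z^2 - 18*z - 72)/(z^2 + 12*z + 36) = (z^2 - z - 12)/(z + 6)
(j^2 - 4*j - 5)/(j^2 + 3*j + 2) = (j - 5)/(j + 2)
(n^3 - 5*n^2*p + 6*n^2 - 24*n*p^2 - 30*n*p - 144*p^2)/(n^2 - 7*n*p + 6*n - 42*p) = (-n^2 + 5*n*p + 24*p^2)/(-n + 7*p)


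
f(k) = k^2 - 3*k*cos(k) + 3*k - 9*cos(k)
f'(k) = 3*k*sin(k) + 2*k + 9*sin(k) - 3*cos(k) + 3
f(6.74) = 39.42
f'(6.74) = 26.68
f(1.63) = 8.37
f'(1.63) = 20.30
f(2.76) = 31.93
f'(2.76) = 17.74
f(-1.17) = -4.28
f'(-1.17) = -5.57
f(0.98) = -2.75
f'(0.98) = 13.21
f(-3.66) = 0.70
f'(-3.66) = -2.70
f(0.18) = -8.81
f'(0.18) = 2.12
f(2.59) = 28.76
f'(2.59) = 19.52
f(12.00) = 142.03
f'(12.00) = 0.32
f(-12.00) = 130.78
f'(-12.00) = -38.02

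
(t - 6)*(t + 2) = t^2 - 4*t - 12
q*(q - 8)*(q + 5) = q^3 - 3*q^2 - 40*q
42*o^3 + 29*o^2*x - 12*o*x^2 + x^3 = (-7*o + x)*(-6*o + x)*(o + x)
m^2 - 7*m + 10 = (m - 5)*(m - 2)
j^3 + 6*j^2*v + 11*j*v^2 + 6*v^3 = (j + v)*(j + 2*v)*(j + 3*v)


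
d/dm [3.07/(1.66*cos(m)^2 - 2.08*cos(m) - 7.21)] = (10.1924*cos(m) - 6.3856)*sin(m)/(-1.66*cos(m)^2 + 2.08*cos(m) + 7.21)^2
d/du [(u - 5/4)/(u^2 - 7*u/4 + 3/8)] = 4*(-16*u^2 + 40*u - 29)/(64*u^4 - 224*u^3 + 244*u^2 - 84*u + 9)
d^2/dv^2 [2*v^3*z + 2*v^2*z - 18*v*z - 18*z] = 4*z*(3*v + 1)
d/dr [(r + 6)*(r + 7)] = 2*r + 13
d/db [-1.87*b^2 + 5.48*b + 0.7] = 5.48 - 3.74*b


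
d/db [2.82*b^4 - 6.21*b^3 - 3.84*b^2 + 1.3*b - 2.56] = 11.28*b^3 - 18.63*b^2 - 7.68*b + 1.3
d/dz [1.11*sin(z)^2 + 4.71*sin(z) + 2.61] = (2.22*sin(z) + 4.71)*cos(z)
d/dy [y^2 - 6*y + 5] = 2*y - 6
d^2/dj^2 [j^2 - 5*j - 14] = 2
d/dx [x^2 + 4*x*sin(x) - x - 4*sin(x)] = 4*x*cos(x) + 2*x - 4*sqrt(2)*cos(x + pi/4) - 1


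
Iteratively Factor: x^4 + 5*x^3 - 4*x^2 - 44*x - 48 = (x - 3)*(x^3 + 8*x^2 + 20*x + 16) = (x - 3)*(x + 4)*(x^2 + 4*x + 4) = (x - 3)*(x + 2)*(x + 4)*(x + 2)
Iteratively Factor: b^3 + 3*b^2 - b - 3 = (b + 1)*(b^2 + 2*b - 3) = (b + 1)*(b + 3)*(b - 1)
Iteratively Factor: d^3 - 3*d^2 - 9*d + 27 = (d - 3)*(d^2 - 9) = (d - 3)*(d + 3)*(d - 3)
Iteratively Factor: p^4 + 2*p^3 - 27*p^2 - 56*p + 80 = (p - 1)*(p^3 + 3*p^2 - 24*p - 80) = (p - 1)*(p + 4)*(p^2 - p - 20) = (p - 1)*(p + 4)^2*(p - 5)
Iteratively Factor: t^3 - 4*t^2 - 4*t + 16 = (t - 2)*(t^2 - 2*t - 8) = (t - 4)*(t - 2)*(t + 2)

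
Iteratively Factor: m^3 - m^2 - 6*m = (m - 3)*(m^2 + 2*m) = (m - 3)*(m + 2)*(m)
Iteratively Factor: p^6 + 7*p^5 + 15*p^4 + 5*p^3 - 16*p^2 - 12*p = (p + 1)*(p^5 + 6*p^4 + 9*p^3 - 4*p^2 - 12*p) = (p + 1)*(p + 2)*(p^4 + 4*p^3 + p^2 - 6*p) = (p - 1)*(p + 1)*(p + 2)*(p^3 + 5*p^2 + 6*p) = p*(p - 1)*(p + 1)*(p + 2)*(p^2 + 5*p + 6) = p*(p - 1)*(p + 1)*(p + 2)*(p + 3)*(p + 2)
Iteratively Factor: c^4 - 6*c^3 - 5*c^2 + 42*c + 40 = (c + 2)*(c^3 - 8*c^2 + 11*c + 20) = (c - 4)*(c + 2)*(c^2 - 4*c - 5) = (c - 5)*(c - 4)*(c + 2)*(c + 1)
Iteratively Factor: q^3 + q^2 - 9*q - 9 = (q + 3)*(q^2 - 2*q - 3) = (q + 1)*(q + 3)*(q - 3)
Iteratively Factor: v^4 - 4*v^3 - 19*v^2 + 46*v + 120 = (v + 2)*(v^3 - 6*v^2 - 7*v + 60) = (v - 4)*(v + 2)*(v^2 - 2*v - 15) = (v - 5)*(v - 4)*(v + 2)*(v + 3)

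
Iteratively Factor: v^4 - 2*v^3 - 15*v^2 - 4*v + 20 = (v + 2)*(v^3 - 4*v^2 - 7*v + 10) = (v - 5)*(v + 2)*(v^2 + v - 2) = (v - 5)*(v - 1)*(v + 2)*(v + 2)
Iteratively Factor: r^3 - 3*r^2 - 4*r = (r + 1)*(r^2 - 4*r) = r*(r + 1)*(r - 4)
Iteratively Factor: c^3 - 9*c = (c + 3)*(c^2 - 3*c) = c*(c + 3)*(c - 3)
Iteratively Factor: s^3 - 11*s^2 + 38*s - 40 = (s - 2)*(s^2 - 9*s + 20) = (s - 5)*(s - 2)*(s - 4)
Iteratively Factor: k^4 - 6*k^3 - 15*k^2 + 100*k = (k - 5)*(k^3 - k^2 - 20*k) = k*(k - 5)*(k^2 - k - 20) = k*(k - 5)^2*(k + 4)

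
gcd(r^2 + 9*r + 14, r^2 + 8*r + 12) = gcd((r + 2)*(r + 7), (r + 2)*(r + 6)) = r + 2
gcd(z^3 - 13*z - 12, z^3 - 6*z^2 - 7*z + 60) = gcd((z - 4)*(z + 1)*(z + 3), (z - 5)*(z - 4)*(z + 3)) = z^2 - z - 12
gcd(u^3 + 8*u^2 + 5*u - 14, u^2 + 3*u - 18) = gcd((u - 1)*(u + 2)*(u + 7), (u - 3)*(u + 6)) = 1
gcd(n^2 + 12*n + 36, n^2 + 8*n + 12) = n + 6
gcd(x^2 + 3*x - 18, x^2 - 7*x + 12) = x - 3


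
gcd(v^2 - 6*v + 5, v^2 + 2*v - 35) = v - 5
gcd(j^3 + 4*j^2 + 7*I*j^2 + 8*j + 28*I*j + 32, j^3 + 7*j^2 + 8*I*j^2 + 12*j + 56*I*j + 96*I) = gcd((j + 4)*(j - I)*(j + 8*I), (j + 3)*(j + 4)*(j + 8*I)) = j^2 + j*(4 + 8*I) + 32*I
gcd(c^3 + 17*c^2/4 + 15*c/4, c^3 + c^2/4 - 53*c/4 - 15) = c^2 + 17*c/4 + 15/4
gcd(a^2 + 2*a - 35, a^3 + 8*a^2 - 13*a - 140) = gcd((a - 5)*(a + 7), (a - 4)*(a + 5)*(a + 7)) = a + 7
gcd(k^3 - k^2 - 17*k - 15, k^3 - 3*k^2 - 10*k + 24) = k + 3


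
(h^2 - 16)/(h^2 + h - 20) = (h + 4)/(h + 5)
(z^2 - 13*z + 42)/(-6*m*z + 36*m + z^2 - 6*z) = (z - 7)/(-6*m + z)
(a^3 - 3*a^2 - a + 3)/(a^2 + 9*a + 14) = (a^3 - 3*a^2 - a + 3)/(a^2 + 9*a + 14)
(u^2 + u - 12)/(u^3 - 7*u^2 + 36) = (u + 4)/(u^2 - 4*u - 12)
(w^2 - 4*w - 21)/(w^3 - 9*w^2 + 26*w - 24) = (w^2 - 4*w - 21)/(w^3 - 9*w^2 + 26*w - 24)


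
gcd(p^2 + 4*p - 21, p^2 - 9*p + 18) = p - 3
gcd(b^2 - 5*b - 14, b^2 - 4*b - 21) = b - 7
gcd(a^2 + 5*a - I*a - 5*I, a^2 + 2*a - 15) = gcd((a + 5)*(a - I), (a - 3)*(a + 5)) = a + 5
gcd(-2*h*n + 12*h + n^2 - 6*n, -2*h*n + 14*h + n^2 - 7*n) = 2*h - n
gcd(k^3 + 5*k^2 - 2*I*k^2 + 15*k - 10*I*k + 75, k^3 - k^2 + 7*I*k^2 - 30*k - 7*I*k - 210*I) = k + 5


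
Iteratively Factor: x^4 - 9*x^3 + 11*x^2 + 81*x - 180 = (x - 3)*(x^3 - 6*x^2 - 7*x + 60) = (x - 4)*(x - 3)*(x^2 - 2*x - 15) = (x - 5)*(x - 4)*(x - 3)*(x + 3)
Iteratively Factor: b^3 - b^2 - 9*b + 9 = (b - 1)*(b^2 - 9) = (b - 3)*(b - 1)*(b + 3)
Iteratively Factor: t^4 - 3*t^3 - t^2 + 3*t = (t - 3)*(t^3 - t) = (t - 3)*(t - 1)*(t^2 + t) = t*(t - 3)*(t - 1)*(t + 1)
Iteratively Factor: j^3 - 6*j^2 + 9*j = (j - 3)*(j^2 - 3*j) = (j - 3)^2*(j)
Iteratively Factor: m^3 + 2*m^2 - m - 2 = (m + 1)*(m^2 + m - 2) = (m + 1)*(m + 2)*(m - 1)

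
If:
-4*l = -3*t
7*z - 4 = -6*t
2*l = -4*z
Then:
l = 8/9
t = 32/27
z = -4/9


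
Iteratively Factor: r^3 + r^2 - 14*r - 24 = (r - 4)*(r^2 + 5*r + 6) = (r - 4)*(r + 2)*(r + 3)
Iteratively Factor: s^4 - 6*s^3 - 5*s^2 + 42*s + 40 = (s - 5)*(s^3 - s^2 - 10*s - 8) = (s - 5)*(s + 2)*(s^2 - 3*s - 4) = (s - 5)*(s - 4)*(s + 2)*(s + 1)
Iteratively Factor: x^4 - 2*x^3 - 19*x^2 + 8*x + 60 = (x - 5)*(x^3 + 3*x^2 - 4*x - 12) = (x - 5)*(x - 2)*(x^2 + 5*x + 6) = (x - 5)*(x - 2)*(x + 3)*(x + 2)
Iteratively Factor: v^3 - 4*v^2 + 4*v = (v)*(v^2 - 4*v + 4) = v*(v - 2)*(v - 2)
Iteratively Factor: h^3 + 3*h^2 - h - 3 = (h + 1)*(h^2 + 2*h - 3) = (h + 1)*(h + 3)*(h - 1)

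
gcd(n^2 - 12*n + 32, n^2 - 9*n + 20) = n - 4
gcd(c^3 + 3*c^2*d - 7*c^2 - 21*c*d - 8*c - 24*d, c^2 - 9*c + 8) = c - 8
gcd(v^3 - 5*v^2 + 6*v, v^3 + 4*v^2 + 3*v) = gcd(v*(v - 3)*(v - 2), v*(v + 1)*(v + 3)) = v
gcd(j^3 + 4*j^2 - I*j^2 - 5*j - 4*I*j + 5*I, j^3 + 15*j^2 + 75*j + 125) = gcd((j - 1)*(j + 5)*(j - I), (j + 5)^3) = j + 5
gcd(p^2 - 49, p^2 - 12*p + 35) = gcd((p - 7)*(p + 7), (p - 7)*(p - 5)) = p - 7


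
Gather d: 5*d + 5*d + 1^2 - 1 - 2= 10*d - 2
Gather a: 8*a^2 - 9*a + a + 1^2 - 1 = 8*a^2 - 8*a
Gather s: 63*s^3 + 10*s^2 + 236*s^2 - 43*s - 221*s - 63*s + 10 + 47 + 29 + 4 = 63*s^3 + 246*s^2 - 327*s + 90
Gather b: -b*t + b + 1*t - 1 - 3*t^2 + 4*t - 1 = b*(1 - t) - 3*t^2 + 5*t - 2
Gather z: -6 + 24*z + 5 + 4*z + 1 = 28*z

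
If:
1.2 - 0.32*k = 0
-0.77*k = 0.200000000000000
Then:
No Solution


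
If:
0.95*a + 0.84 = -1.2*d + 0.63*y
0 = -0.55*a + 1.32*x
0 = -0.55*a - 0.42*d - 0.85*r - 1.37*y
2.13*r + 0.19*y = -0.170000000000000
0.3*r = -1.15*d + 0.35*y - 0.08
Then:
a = -0.74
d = 0.06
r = -0.11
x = -0.31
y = 0.34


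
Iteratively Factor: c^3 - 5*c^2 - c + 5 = (c - 5)*(c^2 - 1) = (c - 5)*(c + 1)*(c - 1)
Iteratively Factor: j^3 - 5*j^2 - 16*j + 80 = (j + 4)*(j^2 - 9*j + 20) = (j - 4)*(j + 4)*(j - 5)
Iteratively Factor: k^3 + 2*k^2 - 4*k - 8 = (k + 2)*(k^2 - 4) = (k + 2)^2*(k - 2)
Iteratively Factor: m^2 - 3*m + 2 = (m - 1)*(m - 2)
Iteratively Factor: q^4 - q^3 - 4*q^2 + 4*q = (q)*(q^3 - q^2 - 4*q + 4) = q*(q - 1)*(q^2 - 4) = q*(q - 2)*(q - 1)*(q + 2)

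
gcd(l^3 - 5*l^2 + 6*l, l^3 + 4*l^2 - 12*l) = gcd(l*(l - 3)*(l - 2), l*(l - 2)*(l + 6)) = l^2 - 2*l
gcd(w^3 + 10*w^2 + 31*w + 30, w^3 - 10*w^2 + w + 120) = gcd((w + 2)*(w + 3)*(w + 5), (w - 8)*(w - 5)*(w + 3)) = w + 3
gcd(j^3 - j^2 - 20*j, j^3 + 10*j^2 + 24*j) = j^2 + 4*j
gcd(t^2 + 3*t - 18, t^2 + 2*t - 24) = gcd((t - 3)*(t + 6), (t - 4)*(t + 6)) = t + 6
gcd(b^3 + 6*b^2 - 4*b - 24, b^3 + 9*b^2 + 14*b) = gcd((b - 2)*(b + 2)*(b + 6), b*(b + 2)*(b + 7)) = b + 2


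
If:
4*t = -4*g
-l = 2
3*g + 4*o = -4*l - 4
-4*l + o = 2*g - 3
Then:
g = 48/11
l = -2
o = -25/11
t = -48/11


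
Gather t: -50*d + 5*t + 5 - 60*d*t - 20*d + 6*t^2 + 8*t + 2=-70*d + 6*t^2 + t*(13 - 60*d) + 7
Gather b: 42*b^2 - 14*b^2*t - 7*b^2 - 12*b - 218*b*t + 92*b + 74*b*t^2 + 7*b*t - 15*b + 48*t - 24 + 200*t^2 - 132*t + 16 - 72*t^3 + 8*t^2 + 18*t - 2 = b^2*(35 - 14*t) + b*(74*t^2 - 211*t + 65) - 72*t^3 + 208*t^2 - 66*t - 10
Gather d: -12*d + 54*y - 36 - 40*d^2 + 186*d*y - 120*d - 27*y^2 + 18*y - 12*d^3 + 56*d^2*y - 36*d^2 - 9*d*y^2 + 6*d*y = -12*d^3 + d^2*(56*y - 76) + d*(-9*y^2 + 192*y - 132) - 27*y^2 + 72*y - 36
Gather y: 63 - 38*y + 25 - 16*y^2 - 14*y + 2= -16*y^2 - 52*y + 90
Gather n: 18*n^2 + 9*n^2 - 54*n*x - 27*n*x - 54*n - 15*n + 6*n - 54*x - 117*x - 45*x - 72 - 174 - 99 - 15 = 27*n^2 + n*(-81*x - 63) - 216*x - 360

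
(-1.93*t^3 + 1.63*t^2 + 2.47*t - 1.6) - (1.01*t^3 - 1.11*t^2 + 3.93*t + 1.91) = -2.94*t^3 + 2.74*t^2 - 1.46*t - 3.51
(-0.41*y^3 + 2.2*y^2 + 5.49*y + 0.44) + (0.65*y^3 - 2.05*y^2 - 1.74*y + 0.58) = 0.24*y^3 + 0.15*y^2 + 3.75*y + 1.02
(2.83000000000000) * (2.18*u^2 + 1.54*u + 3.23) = 6.1694*u^2 + 4.3582*u + 9.1409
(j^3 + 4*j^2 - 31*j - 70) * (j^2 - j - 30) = j^5 + 3*j^4 - 65*j^3 - 159*j^2 + 1000*j + 2100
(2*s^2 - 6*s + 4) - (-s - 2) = 2*s^2 - 5*s + 6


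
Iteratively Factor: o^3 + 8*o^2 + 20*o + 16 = (o + 4)*(o^2 + 4*o + 4) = (o + 2)*(o + 4)*(o + 2)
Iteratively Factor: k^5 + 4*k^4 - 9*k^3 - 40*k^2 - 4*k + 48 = (k + 2)*(k^4 + 2*k^3 - 13*k^2 - 14*k + 24) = (k - 3)*(k + 2)*(k^3 + 5*k^2 + 2*k - 8) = (k - 3)*(k + 2)*(k + 4)*(k^2 + k - 2) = (k - 3)*(k - 1)*(k + 2)*(k + 4)*(k + 2)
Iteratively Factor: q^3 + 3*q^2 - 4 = (q + 2)*(q^2 + q - 2) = (q + 2)^2*(q - 1)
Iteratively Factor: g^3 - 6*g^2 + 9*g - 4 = (g - 1)*(g^2 - 5*g + 4) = (g - 1)^2*(g - 4)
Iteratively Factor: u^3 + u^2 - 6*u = (u)*(u^2 + u - 6) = u*(u + 3)*(u - 2)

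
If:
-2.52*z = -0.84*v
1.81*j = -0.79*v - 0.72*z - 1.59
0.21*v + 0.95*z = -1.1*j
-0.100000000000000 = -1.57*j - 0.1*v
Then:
No Solution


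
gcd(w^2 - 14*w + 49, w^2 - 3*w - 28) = w - 7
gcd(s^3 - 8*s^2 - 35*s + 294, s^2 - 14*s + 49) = s^2 - 14*s + 49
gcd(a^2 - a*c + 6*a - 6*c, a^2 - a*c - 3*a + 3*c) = a - c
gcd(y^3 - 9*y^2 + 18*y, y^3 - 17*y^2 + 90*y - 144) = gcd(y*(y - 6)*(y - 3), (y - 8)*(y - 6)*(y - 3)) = y^2 - 9*y + 18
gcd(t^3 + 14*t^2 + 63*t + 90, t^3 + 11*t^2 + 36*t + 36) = t^2 + 9*t + 18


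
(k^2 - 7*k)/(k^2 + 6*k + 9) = k*(k - 7)/(k^2 + 6*k + 9)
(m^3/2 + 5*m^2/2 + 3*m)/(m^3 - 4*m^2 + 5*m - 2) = m*(m^2 + 5*m + 6)/(2*(m^3 - 4*m^2 + 5*m - 2))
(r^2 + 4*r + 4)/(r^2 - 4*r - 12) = (r + 2)/(r - 6)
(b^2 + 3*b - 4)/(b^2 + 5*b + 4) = (b - 1)/(b + 1)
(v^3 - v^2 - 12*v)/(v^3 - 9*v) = (v - 4)/(v - 3)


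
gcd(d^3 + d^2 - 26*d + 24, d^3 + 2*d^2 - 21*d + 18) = d^2 + 5*d - 6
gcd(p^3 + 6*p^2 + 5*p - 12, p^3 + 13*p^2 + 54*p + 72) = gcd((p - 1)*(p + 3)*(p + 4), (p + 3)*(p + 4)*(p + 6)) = p^2 + 7*p + 12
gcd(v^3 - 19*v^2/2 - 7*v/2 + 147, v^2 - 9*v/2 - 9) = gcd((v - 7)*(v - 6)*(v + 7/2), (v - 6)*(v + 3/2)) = v - 6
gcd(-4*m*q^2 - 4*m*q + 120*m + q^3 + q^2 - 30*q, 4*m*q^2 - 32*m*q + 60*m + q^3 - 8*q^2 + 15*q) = q - 5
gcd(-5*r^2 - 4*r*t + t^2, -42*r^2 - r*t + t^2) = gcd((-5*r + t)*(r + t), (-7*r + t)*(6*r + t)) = 1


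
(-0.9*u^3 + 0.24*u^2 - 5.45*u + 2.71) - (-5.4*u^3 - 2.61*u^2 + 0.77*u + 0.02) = 4.5*u^3 + 2.85*u^2 - 6.22*u + 2.69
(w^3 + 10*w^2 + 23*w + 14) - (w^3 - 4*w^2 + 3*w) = 14*w^2 + 20*w + 14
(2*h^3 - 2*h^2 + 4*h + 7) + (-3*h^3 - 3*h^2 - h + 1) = -h^3 - 5*h^2 + 3*h + 8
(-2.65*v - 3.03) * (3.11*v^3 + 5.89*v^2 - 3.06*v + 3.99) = -8.2415*v^4 - 25.0318*v^3 - 9.7377*v^2 - 1.3017*v - 12.0897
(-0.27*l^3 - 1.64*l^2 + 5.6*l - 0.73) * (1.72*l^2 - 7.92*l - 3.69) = -0.4644*l^5 - 0.682399999999999*l^4 + 23.6171*l^3 - 39.556*l^2 - 14.8824*l + 2.6937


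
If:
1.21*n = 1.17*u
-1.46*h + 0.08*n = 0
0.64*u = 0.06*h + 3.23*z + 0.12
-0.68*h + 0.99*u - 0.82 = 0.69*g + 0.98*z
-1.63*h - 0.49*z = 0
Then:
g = -1.03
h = 0.01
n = 0.10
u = 0.10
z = -0.02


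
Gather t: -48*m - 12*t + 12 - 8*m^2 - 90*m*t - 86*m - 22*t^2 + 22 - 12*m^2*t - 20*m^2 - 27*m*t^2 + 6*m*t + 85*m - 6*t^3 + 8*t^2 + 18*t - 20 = -28*m^2 - 49*m - 6*t^3 + t^2*(-27*m - 14) + t*(-12*m^2 - 84*m + 6) + 14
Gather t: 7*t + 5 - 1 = 7*t + 4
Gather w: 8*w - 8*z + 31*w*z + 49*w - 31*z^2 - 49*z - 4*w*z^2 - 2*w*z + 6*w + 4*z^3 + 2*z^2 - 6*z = w*(-4*z^2 + 29*z + 63) + 4*z^3 - 29*z^2 - 63*z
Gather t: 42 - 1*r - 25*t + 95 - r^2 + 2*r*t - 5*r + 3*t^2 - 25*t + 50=-r^2 - 6*r + 3*t^2 + t*(2*r - 50) + 187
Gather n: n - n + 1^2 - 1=0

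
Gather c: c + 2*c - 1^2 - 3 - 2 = 3*c - 6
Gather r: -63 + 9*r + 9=9*r - 54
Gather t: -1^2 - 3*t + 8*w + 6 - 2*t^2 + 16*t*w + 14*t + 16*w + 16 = -2*t^2 + t*(16*w + 11) + 24*w + 21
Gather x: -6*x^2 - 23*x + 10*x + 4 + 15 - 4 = -6*x^2 - 13*x + 15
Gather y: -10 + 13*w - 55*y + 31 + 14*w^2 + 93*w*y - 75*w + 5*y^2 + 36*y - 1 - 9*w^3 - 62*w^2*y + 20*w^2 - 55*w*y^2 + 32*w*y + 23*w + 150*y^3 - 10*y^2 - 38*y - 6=-9*w^3 + 34*w^2 - 39*w + 150*y^3 + y^2*(-55*w - 5) + y*(-62*w^2 + 125*w - 57) + 14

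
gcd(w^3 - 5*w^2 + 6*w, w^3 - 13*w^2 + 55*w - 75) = w - 3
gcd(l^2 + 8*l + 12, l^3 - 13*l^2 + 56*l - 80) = 1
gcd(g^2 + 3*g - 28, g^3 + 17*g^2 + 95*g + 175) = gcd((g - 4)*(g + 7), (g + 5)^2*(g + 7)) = g + 7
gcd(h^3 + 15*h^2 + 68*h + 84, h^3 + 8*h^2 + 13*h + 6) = h + 6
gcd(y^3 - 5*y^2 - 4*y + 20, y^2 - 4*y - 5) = y - 5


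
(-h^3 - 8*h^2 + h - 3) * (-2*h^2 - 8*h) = 2*h^5 + 24*h^4 + 62*h^3 - 2*h^2 + 24*h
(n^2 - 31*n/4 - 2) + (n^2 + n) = 2*n^2 - 27*n/4 - 2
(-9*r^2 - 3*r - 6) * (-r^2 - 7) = 9*r^4 + 3*r^3 + 69*r^2 + 21*r + 42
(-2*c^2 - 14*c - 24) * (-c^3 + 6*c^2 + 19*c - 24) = 2*c^5 + 2*c^4 - 98*c^3 - 362*c^2 - 120*c + 576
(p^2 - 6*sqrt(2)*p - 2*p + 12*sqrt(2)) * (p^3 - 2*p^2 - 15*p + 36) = p^5 - 6*sqrt(2)*p^4 - 4*p^4 - 11*p^3 + 24*sqrt(2)*p^3 + 66*p^2 + 66*sqrt(2)*p^2 - 396*sqrt(2)*p - 72*p + 432*sqrt(2)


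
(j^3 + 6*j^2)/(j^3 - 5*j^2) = (j + 6)/(j - 5)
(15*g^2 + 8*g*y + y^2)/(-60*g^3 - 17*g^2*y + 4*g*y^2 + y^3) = 1/(-4*g + y)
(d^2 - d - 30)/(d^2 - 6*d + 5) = (d^2 - d - 30)/(d^2 - 6*d + 5)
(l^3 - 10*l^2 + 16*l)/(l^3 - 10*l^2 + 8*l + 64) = l*(l - 2)/(l^2 - 2*l - 8)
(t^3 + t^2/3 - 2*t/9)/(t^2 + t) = (t^2 + t/3 - 2/9)/(t + 1)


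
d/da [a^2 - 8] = 2*a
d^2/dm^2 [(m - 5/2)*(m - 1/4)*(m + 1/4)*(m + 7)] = 12*m^2 + 27*m - 281/8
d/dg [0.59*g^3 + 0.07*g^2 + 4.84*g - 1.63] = 1.77*g^2 + 0.14*g + 4.84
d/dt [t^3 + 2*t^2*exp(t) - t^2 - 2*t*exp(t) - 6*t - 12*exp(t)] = 2*t^2*exp(t) + 3*t^2 + 2*t*exp(t) - 2*t - 14*exp(t) - 6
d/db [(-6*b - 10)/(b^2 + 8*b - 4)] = 2*(3*b^2 + 10*b + 52)/(b^4 + 16*b^3 + 56*b^2 - 64*b + 16)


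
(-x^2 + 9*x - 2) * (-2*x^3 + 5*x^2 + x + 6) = 2*x^5 - 23*x^4 + 48*x^3 - 7*x^2 + 52*x - 12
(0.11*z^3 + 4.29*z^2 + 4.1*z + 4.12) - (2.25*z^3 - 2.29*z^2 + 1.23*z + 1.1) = -2.14*z^3 + 6.58*z^2 + 2.87*z + 3.02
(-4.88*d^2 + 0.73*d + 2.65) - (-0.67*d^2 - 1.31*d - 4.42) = -4.21*d^2 + 2.04*d + 7.07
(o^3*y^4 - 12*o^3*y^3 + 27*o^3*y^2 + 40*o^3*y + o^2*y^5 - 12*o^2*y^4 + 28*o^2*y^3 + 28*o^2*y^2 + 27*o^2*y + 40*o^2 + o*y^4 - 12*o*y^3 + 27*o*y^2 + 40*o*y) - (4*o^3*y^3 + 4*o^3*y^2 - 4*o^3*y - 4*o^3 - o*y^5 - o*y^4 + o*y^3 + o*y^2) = o^3*y^4 - 16*o^3*y^3 + 23*o^3*y^2 + 44*o^3*y + 4*o^3 + o^2*y^5 - 12*o^2*y^4 + 28*o^2*y^3 + 28*o^2*y^2 + 27*o^2*y + 40*o^2 + o*y^5 + 2*o*y^4 - 13*o*y^3 + 26*o*y^2 + 40*o*y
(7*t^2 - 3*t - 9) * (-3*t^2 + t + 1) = -21*t^4 + 16*t^3 + 31*t^2 - 12*t - 9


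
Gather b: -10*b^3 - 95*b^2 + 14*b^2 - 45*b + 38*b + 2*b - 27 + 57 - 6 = -10*b^3 - 81*b^2 - 5*b + 24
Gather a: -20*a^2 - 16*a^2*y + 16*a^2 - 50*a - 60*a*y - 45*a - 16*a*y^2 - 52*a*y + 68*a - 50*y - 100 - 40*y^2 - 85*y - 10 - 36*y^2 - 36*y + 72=a^2*(-16*y - 4) + a*(-16*y^2 - 112*y - 27) - 76*y^2 - 171*y - 38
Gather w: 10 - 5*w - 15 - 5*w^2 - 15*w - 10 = -5*w^2 - 20*w - 15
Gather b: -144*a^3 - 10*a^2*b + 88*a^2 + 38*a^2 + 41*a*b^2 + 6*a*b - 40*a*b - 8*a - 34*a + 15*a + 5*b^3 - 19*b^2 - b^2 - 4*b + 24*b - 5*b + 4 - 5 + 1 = -144*a^3 + 126*a^2 - 27*a + 5*b^3 + b^2*(41*a - 20) + b*(-10*a^2 - 34*a + 15)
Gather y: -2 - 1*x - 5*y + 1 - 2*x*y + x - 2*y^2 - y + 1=-2*y^2 + y*(-2*x - 6)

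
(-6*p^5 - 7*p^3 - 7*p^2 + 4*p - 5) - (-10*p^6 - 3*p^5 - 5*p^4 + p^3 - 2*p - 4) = 10*p^6 - 3*p^5 + 5*p^4 - 8*p^3 - 7*p^2 + 6*p - 1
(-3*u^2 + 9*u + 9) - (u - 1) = -3*u^2 + 8*u + 10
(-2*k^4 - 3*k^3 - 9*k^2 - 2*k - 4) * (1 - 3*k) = 6*k^5 + 7*k^4 + 24*k^3 - 3*k^2 + 10*k - 4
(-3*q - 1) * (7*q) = -21*q^2 - 7*q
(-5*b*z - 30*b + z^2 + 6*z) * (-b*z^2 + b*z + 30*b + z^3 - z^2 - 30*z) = 5*b^2*z^3 + 25*b^2*z^2 - 180*b^2*z - 900*b^2 - 6*b*z^4 - 30*b*z^3 + 216*b*z^2 + 1080*b*z + z^5 + 5*z^4 - 36*z^3 - 180*z^2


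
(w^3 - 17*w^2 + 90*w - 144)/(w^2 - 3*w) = w - 14 + 48/w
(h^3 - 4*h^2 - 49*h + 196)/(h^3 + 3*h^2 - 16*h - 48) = (h^2 - 49)/(h^2 + 7*h + 12)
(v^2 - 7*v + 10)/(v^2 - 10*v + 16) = (v - 5)/(v - 8)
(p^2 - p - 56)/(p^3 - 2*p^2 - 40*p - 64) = (p + 7)/(p^2 + 6*p + 8)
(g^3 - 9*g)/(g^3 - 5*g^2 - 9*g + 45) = g/(g - 5)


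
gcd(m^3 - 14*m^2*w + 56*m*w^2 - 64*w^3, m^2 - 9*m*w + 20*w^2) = -m + 4*w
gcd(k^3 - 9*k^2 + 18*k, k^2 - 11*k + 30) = k - 6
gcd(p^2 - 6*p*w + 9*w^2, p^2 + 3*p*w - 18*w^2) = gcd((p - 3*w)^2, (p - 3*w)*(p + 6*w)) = p - 3*w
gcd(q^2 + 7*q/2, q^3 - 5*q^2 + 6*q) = q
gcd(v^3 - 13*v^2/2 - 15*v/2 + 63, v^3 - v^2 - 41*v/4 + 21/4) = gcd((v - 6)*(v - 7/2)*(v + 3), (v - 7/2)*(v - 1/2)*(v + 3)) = v^2 - v/2 - 21/2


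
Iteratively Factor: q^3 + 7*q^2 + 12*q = (q + 3)*(q^2 + 4*q) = (q + 3)*(q + 4)*(q)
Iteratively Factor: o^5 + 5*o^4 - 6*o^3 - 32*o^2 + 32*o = (o + 4)*(o^4 + o^3 - 10*o^2 + 8*o) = (o - 1)*(o + 4)*(o^3 + 2*o^2 - 8*o) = (o - 1)*(o + 4)^2*(o^2 - 2*o) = o*(o - 1)*(o + 4)^2*(o - 2)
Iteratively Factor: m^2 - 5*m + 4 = (m - 4)*(m - 1)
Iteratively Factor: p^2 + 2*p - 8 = (p - 2)*(p + 4)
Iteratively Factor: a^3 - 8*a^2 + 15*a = (a - 5)*(a^2 - 3*a) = a*(a - 5)*(a - 3)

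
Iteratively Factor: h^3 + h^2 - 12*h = (h)*(h^2 + h - 12) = h*(h - 3)*(h + 4)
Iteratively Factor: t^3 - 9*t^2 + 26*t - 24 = (t - 3)*(t^2 - 6*t + 8) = (t - 4)*(t - 3)*(t - 2)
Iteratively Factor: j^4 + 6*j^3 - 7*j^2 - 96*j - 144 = (j - 4)*(j^3 + 10*j^2 + 33*j + 36) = (j - 4)*(j + 3)*(j^2 + 7*j + 12) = (j - 4)*(j + 3)^2*(j + 4)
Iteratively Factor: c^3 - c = (c - 1)*(c^2 + c) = c*(c - 1)*(c + 1)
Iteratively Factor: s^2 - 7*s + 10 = (s - 2)*(s - 5)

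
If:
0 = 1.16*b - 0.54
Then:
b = 0.47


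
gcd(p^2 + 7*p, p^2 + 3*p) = p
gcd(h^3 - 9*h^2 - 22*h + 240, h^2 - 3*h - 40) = h^2 - 3*h - 40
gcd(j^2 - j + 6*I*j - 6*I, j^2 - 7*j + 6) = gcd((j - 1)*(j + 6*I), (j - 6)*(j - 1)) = j - 1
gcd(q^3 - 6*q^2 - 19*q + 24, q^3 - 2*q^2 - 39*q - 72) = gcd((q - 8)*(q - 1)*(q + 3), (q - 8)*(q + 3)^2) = q^2 - 5*q - 24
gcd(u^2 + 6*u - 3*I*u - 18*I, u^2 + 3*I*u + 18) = u - 3*I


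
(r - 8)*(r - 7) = r^2 - 15*r + 56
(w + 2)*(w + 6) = w^2 + 8*w + 12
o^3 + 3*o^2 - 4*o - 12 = (o - 2)*(o + 2)*(o + 3)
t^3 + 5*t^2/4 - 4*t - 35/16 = (t - 7/4)*(t + 1/2)*(t + 5/2)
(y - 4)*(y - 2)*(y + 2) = y^3 - 4*y^2 - 4*y + 16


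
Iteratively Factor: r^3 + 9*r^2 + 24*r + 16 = (r + 4)*(r^2 + 5*r + 4) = (r + 4)^2*(r + 1)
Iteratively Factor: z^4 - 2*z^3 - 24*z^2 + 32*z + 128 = (z - 4)*(z^3 + 2*z^2 - 16*z - 32) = (z - 4)*(z + 2)*(z^2 - 16) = (z - 4)^2*(z + 2)*(z + 4)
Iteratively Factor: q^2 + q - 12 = (q - 3)*(q + 4)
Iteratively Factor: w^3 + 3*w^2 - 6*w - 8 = (w + 4)*(w^2 - w - 2) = (w + 1)*(w + 4)*(w - 2)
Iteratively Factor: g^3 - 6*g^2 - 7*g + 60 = (g + 3)*(g^2 - 9*g + 20) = (g - 5)*(g + 3)*(g - 4)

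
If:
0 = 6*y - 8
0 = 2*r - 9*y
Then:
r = 6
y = 4/3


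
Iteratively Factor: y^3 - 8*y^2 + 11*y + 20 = (y - 5)*(y^2 - 3*y - 4) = (y - 5)*(y + 1)*(y - 4)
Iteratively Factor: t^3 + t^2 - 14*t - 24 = (t + 3)*(t^2 - 2*t - 8) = (t + 2)*(t + 3)*(t - 4)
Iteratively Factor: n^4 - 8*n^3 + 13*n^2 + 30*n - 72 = (n - 4)*(n^3 - 4*n^2 - 3*n + 18) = (n - 4)*(n + 2)*(n^2 - 6*n + 9) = (n - 4)*(n - 3)*(n + 2)*(n - 3)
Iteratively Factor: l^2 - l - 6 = (l + 2)*(l - 3)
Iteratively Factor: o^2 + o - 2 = (o + 2)*(o - 1)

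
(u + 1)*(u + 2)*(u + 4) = u^3 + 7*u^2 + 14*u + 8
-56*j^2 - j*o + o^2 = (-8*j + o)*(7*j + o)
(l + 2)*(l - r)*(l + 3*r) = l^3 + 2*l^2*r + 2*l^2 - 3*l*r^2 + 4*l*r - 6*r^2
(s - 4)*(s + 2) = s^2 - 2*s - 8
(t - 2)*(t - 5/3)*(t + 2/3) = t^3 - 3*t^2 + 8*t/9 + 20/9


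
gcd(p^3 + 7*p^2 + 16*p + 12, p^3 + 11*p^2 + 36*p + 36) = p^2 + 5*p + 6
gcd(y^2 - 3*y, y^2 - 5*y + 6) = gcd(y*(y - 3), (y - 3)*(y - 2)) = y - 3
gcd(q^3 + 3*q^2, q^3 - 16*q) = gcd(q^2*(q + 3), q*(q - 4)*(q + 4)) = q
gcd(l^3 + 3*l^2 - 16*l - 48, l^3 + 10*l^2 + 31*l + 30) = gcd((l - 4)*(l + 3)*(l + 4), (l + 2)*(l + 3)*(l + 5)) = l + 3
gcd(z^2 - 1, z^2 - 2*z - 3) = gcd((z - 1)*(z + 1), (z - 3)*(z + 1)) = z + 1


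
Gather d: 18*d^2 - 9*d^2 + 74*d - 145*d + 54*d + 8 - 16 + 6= 9*d^2 - 17*d - 2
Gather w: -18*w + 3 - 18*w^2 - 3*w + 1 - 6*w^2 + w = -24*w^2 - 20*w + 4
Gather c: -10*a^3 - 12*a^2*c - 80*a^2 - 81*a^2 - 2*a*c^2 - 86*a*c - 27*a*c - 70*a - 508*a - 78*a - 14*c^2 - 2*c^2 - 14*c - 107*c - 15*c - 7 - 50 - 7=-10*a^3 - 161*a^2 - 656*a + c^2*(-2*a - 16) + c*(-12*a^2 - 113*a - 136) - 64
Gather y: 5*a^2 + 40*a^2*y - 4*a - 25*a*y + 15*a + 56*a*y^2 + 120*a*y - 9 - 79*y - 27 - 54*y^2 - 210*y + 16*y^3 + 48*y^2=5*a^2 + 11*a + 16*y^3 + y^2*(56*a - 6) + y*(40*a^2 + 95*a - 289) - 36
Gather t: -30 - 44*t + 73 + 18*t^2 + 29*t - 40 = 18*t^2 - 15*t + 3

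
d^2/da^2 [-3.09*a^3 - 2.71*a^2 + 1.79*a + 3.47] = -18.54*a - 5.42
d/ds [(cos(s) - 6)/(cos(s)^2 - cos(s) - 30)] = sin(s)/(cos(s) + 5)^2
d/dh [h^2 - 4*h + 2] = 2*h - 4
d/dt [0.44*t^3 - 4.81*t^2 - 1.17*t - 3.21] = 1.32*t^2 - 9.62*t - 1.17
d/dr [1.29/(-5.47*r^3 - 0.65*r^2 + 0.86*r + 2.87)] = (21.1689*r^2 + 1.677*r - 1.1094)/(5.47*r^3 + 0.65*r^2 - 0.86*r - 2.87)^2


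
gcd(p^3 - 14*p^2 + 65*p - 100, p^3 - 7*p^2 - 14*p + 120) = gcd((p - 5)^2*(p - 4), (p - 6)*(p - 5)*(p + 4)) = p - 5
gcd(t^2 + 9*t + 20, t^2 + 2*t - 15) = t + 5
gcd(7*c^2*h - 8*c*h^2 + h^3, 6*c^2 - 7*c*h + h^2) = c - h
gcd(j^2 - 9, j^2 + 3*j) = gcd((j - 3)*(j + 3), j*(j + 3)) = j + 3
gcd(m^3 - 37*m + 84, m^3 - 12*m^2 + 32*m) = m - 4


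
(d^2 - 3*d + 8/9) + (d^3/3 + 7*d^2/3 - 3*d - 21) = d^3/3 + 10*d^2/3 - 6*d - 181/9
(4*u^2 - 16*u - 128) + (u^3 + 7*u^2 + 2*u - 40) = u^3 + 11*u^2 - 14*u - 168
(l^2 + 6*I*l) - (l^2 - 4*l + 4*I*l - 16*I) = 4*l + 2*I*l + 16*I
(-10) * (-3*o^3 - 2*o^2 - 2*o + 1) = 30*o^3 + 20*o^2 + 20*o - 10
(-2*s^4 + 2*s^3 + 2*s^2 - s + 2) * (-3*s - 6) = 6*s^5 + 6*s^4 - 18*s^3 - 9*s^2 - 12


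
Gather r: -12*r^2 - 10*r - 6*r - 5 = -12*r^2 - 16*r - 5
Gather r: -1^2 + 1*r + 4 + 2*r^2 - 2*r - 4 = 2*r^2 - r - 1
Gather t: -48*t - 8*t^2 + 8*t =-8*t^2 - 40*t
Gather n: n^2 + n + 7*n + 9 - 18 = n^2 + 8*n - 9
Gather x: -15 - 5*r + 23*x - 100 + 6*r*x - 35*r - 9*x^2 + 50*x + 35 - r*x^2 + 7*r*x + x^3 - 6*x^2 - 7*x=-40*r + x^3 + x^2*(-r - 15) + x*(13*r + 66) - 80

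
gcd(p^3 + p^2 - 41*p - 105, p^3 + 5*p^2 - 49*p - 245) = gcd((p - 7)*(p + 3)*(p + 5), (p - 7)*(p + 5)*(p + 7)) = p^2 - 2*p - 35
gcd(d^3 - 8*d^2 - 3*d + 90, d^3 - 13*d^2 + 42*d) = d - 6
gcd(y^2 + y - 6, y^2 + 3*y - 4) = 1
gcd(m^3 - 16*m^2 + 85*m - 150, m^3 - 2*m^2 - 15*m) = m - 5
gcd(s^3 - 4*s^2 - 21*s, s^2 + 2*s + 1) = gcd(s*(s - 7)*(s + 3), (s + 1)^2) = 1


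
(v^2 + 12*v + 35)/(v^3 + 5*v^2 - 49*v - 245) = 1/(v - 7)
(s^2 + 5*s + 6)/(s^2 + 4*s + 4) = (s + 3)/(s + 2)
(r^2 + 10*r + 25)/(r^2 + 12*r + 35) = (r + 5)/(r + 7)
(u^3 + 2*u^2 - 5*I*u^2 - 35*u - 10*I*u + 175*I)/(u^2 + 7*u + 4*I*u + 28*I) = (u^2 - 5*u*(1 + I) + 25*I)/(u + 4*I)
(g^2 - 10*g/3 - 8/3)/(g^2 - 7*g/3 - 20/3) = (3*g + 2)/(3*g + 5)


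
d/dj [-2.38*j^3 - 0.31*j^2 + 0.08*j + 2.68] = -7.14*j^2 - 0.62*j + 0.08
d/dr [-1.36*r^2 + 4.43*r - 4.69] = 4.43 - 2.72*r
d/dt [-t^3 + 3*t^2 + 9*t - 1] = -3*t^2 + 6*t + 9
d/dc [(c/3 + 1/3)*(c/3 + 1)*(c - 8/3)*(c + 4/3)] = 4*c^3/9 + 8*c^2/9 - 106*c/81 - 164/81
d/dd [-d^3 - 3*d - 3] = -3*d^2 - 3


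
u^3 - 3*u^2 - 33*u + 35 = (u - 7)*(u - 1)*(u + 5)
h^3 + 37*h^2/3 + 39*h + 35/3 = (h + 1/3)*(h + 5)*(h + 7)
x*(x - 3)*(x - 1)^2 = x^4 - 5*x^3 + 7*x^2 - 3*x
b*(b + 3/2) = b^2 + 3*b/2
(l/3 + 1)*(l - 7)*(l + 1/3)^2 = l^4/3 - 10*l^3/9 - 212*l^2/27 - 130*l/27 - 7/9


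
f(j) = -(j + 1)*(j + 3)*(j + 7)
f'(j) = -(j + 1)*(j + 3) - (j + 1)*(j + 7) - (j + 3)*(j + 7)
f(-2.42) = 3.77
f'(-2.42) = 4.67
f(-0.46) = -8.97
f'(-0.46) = -21.51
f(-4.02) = -9.18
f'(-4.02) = 8.96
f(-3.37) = -3.18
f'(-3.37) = 9.07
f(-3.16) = -1.33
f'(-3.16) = 8.56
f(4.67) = -507.52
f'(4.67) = -199.17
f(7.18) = -1180.80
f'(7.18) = -343.62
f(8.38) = -1641.73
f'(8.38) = -426.03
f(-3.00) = 0.00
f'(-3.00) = 8.00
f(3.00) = -240.00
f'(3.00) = -124.00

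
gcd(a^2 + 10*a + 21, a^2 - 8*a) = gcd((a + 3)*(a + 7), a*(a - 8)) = 1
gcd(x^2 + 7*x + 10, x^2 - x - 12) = 1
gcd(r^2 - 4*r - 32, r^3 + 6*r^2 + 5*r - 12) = r + 4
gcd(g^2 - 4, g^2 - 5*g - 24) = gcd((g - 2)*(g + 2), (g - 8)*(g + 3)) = 1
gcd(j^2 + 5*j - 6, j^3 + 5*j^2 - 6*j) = j^2 + 5*j - 6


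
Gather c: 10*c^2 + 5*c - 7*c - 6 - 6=10*c^2 - 2*c - 12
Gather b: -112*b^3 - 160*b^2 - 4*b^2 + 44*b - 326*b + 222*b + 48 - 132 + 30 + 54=-112*b^3 - 164*b^2 - 60*b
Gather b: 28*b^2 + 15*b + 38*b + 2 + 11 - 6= 28*b^2 + 53*b + 7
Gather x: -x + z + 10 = -x + z + 10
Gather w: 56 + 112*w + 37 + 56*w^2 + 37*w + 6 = 56*w^2 + 149*w + 99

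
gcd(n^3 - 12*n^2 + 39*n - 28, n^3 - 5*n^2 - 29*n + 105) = n - 7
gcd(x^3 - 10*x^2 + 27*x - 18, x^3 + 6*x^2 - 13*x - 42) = x - 3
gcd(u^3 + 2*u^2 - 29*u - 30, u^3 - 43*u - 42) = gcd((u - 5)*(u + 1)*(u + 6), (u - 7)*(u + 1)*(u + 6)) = u^2 + 7*u + 6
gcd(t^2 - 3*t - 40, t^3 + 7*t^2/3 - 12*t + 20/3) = t + 5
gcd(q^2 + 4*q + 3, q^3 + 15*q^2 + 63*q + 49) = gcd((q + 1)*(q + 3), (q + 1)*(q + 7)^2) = q + 1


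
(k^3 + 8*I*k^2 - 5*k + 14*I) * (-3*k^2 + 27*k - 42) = -3*k^5 + 27*k^4 - 24*I*k^4 - 27*k^3 + 216*I*k^3 - 135*k^2 - 378*I*k^2 + 210*k + 378*I*k - 588*I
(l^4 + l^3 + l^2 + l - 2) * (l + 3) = l^5 + 4*l^4 + 4*l^3 + 4*l^2 + l - 6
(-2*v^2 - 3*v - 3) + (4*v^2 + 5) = 2*v^2 - 3*v + 2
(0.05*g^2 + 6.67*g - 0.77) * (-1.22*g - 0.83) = -0.061*g^3 - 8.1789*g^2 - 4.5967*g + 0.6391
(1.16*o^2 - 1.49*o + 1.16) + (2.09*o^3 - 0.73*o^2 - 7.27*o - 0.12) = 2.09*o^3 + 0.43*o^2 - 8.76*o + 1.04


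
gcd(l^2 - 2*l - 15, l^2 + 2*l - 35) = l - 5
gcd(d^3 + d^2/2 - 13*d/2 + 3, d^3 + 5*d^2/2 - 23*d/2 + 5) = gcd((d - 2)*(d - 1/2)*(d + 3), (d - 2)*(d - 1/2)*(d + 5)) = d^2 - 5*d/2 + 1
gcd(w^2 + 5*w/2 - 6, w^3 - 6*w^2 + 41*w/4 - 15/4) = 1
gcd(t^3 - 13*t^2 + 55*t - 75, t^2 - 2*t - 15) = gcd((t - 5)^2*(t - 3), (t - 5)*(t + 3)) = t - 5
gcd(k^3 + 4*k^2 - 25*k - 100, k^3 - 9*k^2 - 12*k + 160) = k^2 - k - 20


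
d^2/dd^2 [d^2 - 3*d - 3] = 2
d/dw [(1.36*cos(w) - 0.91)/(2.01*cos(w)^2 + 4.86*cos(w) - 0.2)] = (2.7336*cos(w)^2 - 3.6582*cos(w) - 4.1506)*sin(w)/(4.0401*cos(w)^4 + 19.5372*cos(w)^3 + 22.8156*cos(w)^2 - 1.944*cos(w) + 0.04)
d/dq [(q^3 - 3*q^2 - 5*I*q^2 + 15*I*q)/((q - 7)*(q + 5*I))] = (q^4 + q^3*(-14 + 10*I) + q^2*(46 - 100*I) + q*(-350 + 210*I) + 525)/(q^4 + q^3*(-14 + 10*I) + q^2*(24 - 140*I) + q*(350 + 490*I) - 1225)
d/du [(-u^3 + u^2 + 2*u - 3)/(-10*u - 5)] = (4*u^3 + u^2 - 2*u - 8)/(5*(4*u^2 + 4*u + 1))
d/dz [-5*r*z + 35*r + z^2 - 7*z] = -5*r + 2*z - 7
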